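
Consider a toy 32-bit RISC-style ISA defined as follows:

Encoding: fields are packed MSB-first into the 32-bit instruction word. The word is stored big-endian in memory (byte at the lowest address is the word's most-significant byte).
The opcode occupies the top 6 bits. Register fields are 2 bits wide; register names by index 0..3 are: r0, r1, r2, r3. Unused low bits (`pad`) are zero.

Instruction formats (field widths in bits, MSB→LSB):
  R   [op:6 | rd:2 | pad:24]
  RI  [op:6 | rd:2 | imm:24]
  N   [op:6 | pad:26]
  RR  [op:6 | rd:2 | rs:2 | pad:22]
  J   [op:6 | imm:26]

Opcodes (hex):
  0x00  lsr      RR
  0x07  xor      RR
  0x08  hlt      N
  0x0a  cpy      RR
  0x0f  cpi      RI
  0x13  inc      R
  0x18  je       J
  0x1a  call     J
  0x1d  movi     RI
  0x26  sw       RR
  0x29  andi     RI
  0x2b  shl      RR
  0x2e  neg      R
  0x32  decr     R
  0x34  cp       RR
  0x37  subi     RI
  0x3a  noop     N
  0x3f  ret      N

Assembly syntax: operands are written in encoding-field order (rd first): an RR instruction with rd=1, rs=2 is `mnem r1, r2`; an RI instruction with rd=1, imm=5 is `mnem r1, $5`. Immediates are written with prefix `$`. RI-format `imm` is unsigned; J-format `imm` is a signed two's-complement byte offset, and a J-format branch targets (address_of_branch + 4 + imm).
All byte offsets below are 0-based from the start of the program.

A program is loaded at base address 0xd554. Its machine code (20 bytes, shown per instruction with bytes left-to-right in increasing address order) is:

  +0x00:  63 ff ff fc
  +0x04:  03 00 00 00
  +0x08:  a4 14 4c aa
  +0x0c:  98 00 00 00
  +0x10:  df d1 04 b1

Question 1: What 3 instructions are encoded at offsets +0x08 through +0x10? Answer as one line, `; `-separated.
andi r0, $1330346; sw r0, r0; subi r3, $13698225

[08] a4 14 4c aa → 0xa4144caa
  top 6b → 0x29 → andi [RI]
  rd: (w>>24)&0x3=0x0 → r0
  imm: (w>>0)&0xffffff=0x144caa → $1330346
[0c] 98 00 00 00 → 0x98000000
  top 6b → 0x26 → sw [RR]
  rd: (w>>24)&0x3=0x0 → r0
  rs: (w>>22)&0x3=0x0 → r0
[10] df d1 04 b1 → 0xdfd104b1
  top 6b → 0x37 → subi [RI]
  rd: (w>>24)&0x3=0x3 → r3
  imm: (w>>0)&0xffffff=0xd104b1 → $13698225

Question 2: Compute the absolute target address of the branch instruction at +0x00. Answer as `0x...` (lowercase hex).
0xd554

+0x00: 63 ff ff fc ⇒ word 0x63fffffc (big)
  op=0x63fffffc>>26=0x18 ⇒ je (J)
  [25:0] imm=67108860 (s26→-4) = $-4
  target = base 0xd554 + off 0x00 + 4 + imm -4 = 0xd554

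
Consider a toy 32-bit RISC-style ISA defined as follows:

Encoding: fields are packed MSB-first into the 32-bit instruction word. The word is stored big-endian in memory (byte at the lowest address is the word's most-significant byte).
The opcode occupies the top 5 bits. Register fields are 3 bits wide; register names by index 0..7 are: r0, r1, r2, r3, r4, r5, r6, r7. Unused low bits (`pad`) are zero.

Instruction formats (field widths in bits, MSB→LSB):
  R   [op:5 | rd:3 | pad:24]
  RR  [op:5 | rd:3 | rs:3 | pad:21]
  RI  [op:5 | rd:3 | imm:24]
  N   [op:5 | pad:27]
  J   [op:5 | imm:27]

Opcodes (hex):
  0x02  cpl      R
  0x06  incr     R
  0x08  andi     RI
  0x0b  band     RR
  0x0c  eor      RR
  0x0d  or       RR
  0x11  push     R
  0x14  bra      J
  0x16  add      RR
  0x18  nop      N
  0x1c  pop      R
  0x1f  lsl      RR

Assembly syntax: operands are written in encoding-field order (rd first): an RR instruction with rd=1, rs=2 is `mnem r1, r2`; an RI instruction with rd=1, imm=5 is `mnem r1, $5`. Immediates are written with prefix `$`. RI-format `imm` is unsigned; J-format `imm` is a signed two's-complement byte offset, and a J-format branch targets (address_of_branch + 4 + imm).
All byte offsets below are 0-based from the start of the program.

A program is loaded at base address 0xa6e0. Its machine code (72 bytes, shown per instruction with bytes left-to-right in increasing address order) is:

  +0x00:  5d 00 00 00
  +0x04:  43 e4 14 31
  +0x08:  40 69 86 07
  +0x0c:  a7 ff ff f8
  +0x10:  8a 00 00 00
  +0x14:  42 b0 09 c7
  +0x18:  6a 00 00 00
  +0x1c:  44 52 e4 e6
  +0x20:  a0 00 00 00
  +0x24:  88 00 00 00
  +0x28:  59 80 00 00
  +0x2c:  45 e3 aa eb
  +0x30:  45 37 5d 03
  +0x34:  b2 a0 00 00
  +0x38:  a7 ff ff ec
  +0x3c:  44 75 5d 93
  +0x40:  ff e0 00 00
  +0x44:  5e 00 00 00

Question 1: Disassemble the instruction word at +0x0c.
off 0x0c: read a7 ff ff f8 as big → 0xa7fffff8
  opcode bits[31:27]=0x14: bra/J
  imm@[26:0]=0x7fffff8 (s27→-8) ⇒ $-8

bra $-8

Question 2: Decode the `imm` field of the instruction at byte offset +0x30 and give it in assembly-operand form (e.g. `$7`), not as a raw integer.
$3628291

@+30  big-endian(45 37 5d 03) = 0x45375d03
  op=0x45375d03>>27=0x8 ⇒ andi (RI)
  rd@[26:24]=0x5 ⇒ r5
  imm@[23:0]=0x375d03 ⇒ $3628291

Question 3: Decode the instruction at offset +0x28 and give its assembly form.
[28] 59 80 00 00 → 0x59800000
  opcode bits[31:27]=0xb: band/RR
  rd: (w>>24)&0x7=0x1 → r1
  rs: (w>>21)&0x7=0x4 → r4

band r1, r4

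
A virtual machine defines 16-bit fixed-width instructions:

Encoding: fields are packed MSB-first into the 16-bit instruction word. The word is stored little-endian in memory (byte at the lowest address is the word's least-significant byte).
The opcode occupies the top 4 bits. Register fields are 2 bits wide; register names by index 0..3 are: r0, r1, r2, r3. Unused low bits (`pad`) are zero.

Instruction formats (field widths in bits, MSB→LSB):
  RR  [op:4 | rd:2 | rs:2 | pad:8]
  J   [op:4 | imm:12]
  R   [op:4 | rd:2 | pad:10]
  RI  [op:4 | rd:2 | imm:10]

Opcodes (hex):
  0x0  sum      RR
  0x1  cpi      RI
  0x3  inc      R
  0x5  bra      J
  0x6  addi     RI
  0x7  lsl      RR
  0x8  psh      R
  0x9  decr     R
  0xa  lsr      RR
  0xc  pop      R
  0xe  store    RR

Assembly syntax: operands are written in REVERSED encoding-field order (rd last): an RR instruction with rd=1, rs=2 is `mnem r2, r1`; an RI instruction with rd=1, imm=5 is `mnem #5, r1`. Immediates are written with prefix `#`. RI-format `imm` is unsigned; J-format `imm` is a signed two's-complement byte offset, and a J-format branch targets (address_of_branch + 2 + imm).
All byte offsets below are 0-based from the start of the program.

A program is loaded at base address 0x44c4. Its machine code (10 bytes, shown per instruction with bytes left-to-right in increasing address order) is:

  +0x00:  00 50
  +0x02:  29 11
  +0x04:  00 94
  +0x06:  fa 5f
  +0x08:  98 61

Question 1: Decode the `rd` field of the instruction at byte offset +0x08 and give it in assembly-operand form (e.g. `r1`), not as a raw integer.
r0

off 0x08: read 98 61 as little → 0x6198
  opcode bits[15:12]=0x6: addi/RI
  rd: (w>>10)&0x3=0x0 → r0
  imm: (w>>0)&0x3ff=0x198 → #408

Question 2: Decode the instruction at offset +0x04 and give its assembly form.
+0x04: 00 94 ⇒ word 0x9400 (little)
  opcode bits[15:12]=0x9: decr/R
  [11:10] rd=1 = r1

decr r1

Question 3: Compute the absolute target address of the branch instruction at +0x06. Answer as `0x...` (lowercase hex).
0x44c6

[06] fa 5f → 0x5ffa
  opcode bits[15:12]=0x5: bra/J
  imm@[11:0]=0xffa (s12→-6) ⇒ #-6
  target = base 0x44c4 + off 0x06 + 2 + imm -6 = 0x44c6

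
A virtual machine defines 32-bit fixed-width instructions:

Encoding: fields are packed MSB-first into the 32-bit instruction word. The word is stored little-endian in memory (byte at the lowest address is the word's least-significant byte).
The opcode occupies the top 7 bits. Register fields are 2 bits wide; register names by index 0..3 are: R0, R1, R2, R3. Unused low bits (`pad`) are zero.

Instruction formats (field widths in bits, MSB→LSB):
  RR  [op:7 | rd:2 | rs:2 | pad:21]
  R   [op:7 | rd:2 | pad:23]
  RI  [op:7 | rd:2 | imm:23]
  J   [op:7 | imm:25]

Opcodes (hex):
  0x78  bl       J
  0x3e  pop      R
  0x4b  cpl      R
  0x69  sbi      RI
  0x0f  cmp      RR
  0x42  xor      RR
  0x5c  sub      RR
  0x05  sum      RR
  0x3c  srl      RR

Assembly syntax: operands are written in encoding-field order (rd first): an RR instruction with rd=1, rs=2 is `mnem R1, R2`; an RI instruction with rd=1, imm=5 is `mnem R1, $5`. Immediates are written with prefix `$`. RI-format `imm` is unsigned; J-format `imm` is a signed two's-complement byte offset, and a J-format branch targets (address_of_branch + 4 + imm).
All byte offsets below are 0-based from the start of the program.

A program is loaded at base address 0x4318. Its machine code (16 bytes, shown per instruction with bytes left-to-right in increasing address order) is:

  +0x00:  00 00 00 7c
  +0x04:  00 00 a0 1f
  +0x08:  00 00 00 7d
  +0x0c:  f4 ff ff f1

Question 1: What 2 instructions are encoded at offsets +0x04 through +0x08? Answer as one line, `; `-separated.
cmp R3, R1; pop R2

off 0x04: read 00 00 a0 1f as little → 0x1fa00000
  top 7b → 0xf → cmp [RR]
  [24:23] rd=3 = R3
  [22:21] rs=1 = R1
off 0x08: read 00 00 00 7d as little → 0x7d000000
  top 7b → 0x3e → pop [R]
  [24:23] rd=2 = R2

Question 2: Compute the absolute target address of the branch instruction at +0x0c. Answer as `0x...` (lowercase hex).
0x431c

off 0x0c: read f4 ff ff f1 as little → 0xf1fffff4
  top 7b → 0x78 → bl [J]
  imm: (w>>0)&0x1ffffff=0x1fffff4 (s25→-12) → $-12
  target = base 0x4318 + off 0x0c + 4 + imm -12 = 0x431c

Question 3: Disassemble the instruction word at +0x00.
off 0x00: read 00 00 00 7c as little → 0x7c000000
  opcode bits[31:25]=0x3e: pop/R
  rd@[24:23]=0x0 ⇒ R0

pop R0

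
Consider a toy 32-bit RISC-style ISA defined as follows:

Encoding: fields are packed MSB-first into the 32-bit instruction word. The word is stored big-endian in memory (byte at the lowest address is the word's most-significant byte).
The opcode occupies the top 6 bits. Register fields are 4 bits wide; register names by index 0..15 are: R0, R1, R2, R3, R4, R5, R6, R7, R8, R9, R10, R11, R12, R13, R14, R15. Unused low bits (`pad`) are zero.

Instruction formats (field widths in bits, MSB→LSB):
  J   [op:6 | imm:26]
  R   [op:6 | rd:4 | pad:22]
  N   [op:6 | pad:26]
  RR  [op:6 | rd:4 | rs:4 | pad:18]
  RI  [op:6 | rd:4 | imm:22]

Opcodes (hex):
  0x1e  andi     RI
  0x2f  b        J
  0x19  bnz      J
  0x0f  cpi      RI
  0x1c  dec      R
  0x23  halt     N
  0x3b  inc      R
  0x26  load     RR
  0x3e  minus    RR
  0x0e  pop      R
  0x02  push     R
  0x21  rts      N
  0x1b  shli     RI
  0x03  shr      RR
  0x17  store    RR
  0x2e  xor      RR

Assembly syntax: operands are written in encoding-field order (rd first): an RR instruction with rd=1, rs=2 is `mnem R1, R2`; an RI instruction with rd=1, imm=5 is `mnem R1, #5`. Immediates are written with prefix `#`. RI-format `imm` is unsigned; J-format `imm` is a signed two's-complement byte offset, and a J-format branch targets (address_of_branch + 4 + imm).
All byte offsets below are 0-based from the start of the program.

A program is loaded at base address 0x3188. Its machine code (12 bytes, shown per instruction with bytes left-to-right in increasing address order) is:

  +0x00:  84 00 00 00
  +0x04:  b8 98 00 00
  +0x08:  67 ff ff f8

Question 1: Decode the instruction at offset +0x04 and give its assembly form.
xor R2, R6

off 0x04: read b8 98 00 00 as big → 0xb8980000
  top 6b → 0x2e → xor [RR]
  rd@[25:22]=0x2 ⇒ R2
  rs@[21:18]=0x6 ⇒ R6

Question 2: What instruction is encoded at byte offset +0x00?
off 0x00: read 84 00 00 00 as big → 0x84000000
  top 6b → 0x21 → rts [N]

rts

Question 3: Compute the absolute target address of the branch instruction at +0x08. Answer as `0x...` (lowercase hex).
@+08  big-endian(67 ff ff f8) = 0x67fffff8
  op=0x67fffff8>>26=0x19 ⇒ bnz (J)
  imm: (w>>0)&0x3ffffff=0x3fffff8 (s26→-8) → #-8
  target = base 0x3188 + off 0x08 + 4 + imm -8 = 0x318c

0x318c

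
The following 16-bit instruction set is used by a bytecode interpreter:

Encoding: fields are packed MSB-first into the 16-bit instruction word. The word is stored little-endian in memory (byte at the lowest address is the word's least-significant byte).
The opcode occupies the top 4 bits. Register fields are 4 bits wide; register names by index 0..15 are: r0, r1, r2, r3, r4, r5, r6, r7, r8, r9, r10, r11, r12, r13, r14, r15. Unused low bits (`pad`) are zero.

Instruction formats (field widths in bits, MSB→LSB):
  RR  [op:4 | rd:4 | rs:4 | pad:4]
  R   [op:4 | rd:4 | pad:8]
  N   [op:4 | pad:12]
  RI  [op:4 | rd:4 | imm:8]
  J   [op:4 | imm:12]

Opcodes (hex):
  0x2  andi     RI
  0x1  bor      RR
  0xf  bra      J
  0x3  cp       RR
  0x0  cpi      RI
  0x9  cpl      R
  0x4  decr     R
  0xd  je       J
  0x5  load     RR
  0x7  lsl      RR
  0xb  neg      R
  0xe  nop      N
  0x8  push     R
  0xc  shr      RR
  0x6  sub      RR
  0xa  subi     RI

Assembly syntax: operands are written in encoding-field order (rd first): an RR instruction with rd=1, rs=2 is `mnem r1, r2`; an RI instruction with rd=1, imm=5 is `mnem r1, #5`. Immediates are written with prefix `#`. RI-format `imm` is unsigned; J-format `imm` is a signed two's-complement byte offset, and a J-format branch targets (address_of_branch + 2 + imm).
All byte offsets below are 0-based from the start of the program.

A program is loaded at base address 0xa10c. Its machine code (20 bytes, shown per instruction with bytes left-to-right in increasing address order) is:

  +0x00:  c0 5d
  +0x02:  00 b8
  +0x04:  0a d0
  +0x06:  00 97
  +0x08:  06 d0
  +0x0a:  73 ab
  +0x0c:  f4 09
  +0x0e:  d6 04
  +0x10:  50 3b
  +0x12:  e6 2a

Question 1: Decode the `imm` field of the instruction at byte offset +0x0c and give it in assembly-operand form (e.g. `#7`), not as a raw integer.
#244

@+0c  little-endian(f4 09) = 0x09f4
  op=0x09f4>>12=0x0 ⇒ cpi (RI)
  [11:8] rd=9 = r9
  [7:0] imm=244 = #244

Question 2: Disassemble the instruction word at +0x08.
[08] 06 d0 → 0xd006
  opcode bits[15:12]=0xd: je/J
  imm: (w>>0)&0xfff=0x6 → #6

je #6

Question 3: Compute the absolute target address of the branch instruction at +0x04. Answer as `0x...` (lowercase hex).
[04] 0a d0 → 0xd00a
  top 4b → 0xd → je [J]
  imm: (w>>0)&0xfff=0xa → #10
  target = base 0xa10c + off 0x04 + 2 + imm 10 = 0xa11c

0xa11c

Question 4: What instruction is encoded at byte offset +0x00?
load r13, r12

+0x00: c0 5d ⇒ word 0x5dc0 (little)
  op=0x5dc0>>12=0x5 ⇒ load (RR)
  [11:8] rd=13 = r13
  [7:4] rs=12 = r12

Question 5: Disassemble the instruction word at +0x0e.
off 0x0e: read d6 04 as little → 0x04d6
  op=0x04d6>>12=0x0 ⇒ cpi (RI)
  [11:8] rd=4 = r4
  [7:0] imm=214 = #214

cpi r4, #214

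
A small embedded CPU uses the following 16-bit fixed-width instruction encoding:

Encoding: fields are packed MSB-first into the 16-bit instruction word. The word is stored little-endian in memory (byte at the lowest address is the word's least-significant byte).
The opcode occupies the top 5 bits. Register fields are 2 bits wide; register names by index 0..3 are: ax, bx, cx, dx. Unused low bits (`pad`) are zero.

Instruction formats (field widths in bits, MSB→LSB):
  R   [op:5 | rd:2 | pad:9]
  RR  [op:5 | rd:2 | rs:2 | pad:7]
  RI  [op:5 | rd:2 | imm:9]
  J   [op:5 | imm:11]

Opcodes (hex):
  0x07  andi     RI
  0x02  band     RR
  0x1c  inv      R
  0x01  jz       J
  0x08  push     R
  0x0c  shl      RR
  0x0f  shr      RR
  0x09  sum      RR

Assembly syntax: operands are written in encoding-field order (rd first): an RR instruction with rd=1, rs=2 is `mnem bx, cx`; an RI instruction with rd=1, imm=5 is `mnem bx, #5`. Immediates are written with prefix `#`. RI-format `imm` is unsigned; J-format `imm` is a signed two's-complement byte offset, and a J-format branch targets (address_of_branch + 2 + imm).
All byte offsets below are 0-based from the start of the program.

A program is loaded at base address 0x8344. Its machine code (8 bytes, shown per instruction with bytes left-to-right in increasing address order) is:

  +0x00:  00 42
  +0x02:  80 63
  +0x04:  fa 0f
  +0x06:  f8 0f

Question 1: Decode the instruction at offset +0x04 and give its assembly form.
[04] fa 0f → 0x0ffa
  top 5b → 0x1 → jz [J]
  [10:0] imm=2042 (s11→-6) = #-6

jz #-6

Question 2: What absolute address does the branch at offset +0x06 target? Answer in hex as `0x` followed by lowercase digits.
+0x06: f8 0f ⇒ word 0x0ff8 (little)
  top 5b → 0x1 → jz [J]
  imm@[10:0]=0x7f8 (s11→-8) ⇒ #-8
  target = base 0x8344 + off 0x06 + 2 + imm -8 = 0x8344

0x8344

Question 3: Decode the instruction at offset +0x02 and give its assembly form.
shl bx, dx

[02] 80 63 → 0x6380
  opcode bits[15:11]=0xc: shl/RR
  rd: (w>>9)&0x3=0x1 → bx
  rs: (w>>7)&0x3=0x3 → dx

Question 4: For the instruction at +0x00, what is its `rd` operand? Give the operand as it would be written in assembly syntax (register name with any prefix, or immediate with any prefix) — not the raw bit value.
bx

[00] 00 42 → 0x4200
  top 5b → 0x8 → push [R]
  rd: (w>>9)&0x3=0x1 → bx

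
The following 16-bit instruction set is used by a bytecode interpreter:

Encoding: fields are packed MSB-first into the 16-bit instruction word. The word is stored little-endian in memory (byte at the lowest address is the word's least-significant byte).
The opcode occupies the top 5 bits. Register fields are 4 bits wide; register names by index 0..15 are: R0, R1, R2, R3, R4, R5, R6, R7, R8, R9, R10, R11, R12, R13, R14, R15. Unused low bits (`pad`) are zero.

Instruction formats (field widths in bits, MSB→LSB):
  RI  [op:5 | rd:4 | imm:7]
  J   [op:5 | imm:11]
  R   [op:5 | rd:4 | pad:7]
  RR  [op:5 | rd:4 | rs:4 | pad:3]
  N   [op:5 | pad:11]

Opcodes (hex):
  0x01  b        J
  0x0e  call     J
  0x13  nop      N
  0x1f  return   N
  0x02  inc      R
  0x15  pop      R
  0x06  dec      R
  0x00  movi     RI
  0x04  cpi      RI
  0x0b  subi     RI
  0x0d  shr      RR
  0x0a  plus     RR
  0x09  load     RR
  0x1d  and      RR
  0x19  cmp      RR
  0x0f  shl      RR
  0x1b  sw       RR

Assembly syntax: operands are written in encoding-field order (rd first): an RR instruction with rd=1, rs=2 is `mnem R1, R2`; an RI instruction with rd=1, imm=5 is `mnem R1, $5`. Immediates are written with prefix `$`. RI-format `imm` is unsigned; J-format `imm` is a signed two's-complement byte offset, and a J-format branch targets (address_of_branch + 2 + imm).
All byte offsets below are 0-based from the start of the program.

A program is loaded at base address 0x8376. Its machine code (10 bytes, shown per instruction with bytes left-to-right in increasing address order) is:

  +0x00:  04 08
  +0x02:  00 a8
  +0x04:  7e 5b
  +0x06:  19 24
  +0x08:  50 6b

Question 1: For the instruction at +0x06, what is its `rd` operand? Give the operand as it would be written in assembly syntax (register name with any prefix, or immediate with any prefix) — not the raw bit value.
R8

off 0x06: read 19 24 as little → 0x2419
  op=0x2419>>11=0x4 ⇒ cpi (RI)
  rd@[10:7]=0x8 ⇒ R8
  imm@[6:0]=0x19 ⇒ $25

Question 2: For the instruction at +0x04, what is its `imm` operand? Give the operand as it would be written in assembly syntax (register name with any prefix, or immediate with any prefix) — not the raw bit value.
+0x04: 7e 5b ⇒ word 0x5b7e (little)
  opcode bits[15:11]=0xb: subi/RI
  [10:7] rd=6 = R6
  [6:0] imm=126 = $126

$126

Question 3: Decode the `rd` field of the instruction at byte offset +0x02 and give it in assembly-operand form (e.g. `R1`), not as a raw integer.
R0

off 0x02: read 00 a8 as little → 0xa800
  top 5b → 0x15 → pop [R]
  rd: (w>>7)&0xf=0x0 → R0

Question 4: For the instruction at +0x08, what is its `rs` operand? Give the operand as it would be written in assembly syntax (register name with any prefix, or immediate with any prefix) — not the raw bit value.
off 0x08: read 50 6b as little → 0x6b50
  opcode bits[15:11]=0xd: shr/RR
  rd@[10:7]=0x6 ⇒ R6
  rs@[6:3]=0xa ⇒ R10

R10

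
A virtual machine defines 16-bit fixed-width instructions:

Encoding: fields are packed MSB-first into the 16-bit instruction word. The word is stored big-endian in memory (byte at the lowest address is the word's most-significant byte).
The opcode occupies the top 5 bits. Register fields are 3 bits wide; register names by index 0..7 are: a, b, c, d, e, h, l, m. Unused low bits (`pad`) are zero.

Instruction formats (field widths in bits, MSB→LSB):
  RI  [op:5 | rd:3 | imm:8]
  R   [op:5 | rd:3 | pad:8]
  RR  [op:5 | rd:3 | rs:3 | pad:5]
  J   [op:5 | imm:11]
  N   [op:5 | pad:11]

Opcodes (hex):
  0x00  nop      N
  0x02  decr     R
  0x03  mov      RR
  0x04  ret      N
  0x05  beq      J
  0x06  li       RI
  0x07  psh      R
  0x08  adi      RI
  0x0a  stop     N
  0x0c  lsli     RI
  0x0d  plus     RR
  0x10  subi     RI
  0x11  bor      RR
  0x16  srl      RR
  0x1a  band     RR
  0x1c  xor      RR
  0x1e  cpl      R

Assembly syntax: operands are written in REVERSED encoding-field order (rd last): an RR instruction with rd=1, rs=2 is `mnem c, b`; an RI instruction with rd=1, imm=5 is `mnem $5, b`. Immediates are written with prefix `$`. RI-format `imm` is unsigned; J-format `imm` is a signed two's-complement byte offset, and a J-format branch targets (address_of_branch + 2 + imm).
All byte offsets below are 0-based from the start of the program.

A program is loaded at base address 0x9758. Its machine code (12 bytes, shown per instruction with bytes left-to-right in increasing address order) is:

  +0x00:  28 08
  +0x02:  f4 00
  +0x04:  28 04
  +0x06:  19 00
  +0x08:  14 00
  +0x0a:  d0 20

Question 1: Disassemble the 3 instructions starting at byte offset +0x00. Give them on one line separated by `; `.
beq $8; cpl e; beq $4

+0x00: 28 08 ⇒ word 0x2808 (big)
  top 5b → 0x5 → beq [J]
  imm@[10:0]=0x8 ⇒ $8
+0x02: f4 00 ⇒ word 0xf400 (big)
  top 5b → 0x1e → cpl [R]
  rd@[10:8]=0x4 ⇒ e
+0x04: 28 04 ⇒ word 0x2804 (big)
  top 5b → 0x5 → beq [J]
  imm@[10:0]=0x4 ⇒ $4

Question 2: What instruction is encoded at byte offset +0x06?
mov a, b

off 0x06: read 19 00 as big → 0x1900
  opcode bits[15:11]=0x3: mov/RR
  rd@[10:8]=0x1 ⇒ b
  rs@[7:5]=0x0 ⇒ a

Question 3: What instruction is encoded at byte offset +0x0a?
@+0a  big-endian(d0 20) = 0xd020
  op=0xd020>>11=0x1a ⇒ band (RR)
  rd: (w>>8)&0x7=0x0 → a
  rs: (w>>5)&0x7=0x1 → b

band b, a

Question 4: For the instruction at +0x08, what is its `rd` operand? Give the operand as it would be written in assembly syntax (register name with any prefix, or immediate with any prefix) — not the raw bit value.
[08] 14 00 → 0x1400
  opcode bits[15:11]=0x2: decr/R
  rd: (w>>8)&0x7=0x4 → e

e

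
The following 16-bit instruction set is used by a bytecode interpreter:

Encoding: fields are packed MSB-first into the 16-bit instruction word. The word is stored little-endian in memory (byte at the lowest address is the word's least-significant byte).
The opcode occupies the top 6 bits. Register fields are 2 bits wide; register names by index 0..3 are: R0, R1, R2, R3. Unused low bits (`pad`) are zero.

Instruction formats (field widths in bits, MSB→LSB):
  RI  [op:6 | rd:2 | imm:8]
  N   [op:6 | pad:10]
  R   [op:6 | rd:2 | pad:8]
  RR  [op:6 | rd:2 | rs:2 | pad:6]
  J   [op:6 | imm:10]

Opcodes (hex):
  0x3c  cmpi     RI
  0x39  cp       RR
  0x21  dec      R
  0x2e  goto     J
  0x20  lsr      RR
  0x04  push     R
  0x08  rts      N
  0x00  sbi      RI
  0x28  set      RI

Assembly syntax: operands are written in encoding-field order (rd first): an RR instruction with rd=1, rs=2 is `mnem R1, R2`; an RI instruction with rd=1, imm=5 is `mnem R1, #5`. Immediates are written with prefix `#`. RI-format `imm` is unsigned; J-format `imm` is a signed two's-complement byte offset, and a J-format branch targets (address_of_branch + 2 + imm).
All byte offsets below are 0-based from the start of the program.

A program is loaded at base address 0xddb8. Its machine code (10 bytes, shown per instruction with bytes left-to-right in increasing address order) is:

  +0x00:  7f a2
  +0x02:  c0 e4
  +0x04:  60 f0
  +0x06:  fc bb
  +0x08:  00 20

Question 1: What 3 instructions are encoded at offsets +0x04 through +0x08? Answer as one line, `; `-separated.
cmpi R0, #96; goto #-4; rts

off 0x04: read 60 f0 as little → 0xf060
  op=0xf060>>10=0x3c ⇒ cmpi (RI)
  rd@[9:8]=0x0 ⇒ R0
  imm@[7:0]=0x60 ⇒ #96
off 0x06: read fc bb as little → 0xbbfc
  op=0xbbfc>>10=0x2e ⇒ goto (J)
  imm@[9:0]=0x3fc (s10→-4) ⇒ #-4
off 0x08: read 00 20 as little → 0x2000
  op=0x2000>>10=0x8 ⇒ rts (N)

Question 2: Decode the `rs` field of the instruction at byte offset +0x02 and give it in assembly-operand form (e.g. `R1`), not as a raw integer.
R3

off 0x02: read c0 e4 as little → 0xe4c0
  op=0xe4c0>>10=0x39 ⇒ cp (RR)
  rd@[9:8]=0x0 ⇒ R0
  rs@[7:6]=0x3 ⇒ R3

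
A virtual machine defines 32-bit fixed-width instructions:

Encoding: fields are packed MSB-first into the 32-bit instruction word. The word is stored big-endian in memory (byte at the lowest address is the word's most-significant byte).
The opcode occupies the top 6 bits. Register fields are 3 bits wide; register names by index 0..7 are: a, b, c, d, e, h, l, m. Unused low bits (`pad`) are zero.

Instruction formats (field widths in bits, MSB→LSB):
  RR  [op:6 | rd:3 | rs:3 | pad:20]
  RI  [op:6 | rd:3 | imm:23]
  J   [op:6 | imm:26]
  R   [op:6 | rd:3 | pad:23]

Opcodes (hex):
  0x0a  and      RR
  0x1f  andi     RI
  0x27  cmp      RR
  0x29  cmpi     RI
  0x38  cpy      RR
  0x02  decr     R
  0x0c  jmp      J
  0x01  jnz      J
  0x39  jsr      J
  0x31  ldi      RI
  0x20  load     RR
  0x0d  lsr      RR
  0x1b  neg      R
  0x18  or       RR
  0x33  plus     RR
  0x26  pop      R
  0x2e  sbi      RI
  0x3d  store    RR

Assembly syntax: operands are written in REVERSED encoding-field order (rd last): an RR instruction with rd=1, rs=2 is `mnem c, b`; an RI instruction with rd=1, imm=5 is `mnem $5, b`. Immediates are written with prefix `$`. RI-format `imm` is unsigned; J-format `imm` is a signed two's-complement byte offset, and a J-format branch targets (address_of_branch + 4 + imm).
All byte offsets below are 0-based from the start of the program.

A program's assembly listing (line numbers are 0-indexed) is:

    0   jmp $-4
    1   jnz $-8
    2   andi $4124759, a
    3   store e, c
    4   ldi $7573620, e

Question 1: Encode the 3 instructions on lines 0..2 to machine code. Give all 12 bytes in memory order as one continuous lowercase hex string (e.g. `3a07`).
line 0 (jmp): pack op=0xc:6|imm=-4:26 = 0x33fffffc; big→ 33 ff ff fc
line 1 (jnz): pack op=0x1:6|imm=-8:26 = 0x07fffff8; big→ 07 ff ff f8
line 2 (andi): pack op=0x1f:6|rd=0:3|imm=4124759:23 = 0x7c3ef057; big→ 7c 3e f0 57

33fffffc07fffff87c3ef057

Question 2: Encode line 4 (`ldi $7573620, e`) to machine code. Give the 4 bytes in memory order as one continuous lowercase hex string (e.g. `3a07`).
c6739074

4. ldi fields op=0x31:6|rd=4:3|imm=7573620:23 → word c6739074h → c6 73 90 74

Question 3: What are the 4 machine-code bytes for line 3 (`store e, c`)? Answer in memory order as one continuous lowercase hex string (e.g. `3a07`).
f5400000

line 3 (store): pack op=0x3d:6|rd=2:3|rs=4:3|pad=0:20 = 0xf5400000; big→ f5 40 00 00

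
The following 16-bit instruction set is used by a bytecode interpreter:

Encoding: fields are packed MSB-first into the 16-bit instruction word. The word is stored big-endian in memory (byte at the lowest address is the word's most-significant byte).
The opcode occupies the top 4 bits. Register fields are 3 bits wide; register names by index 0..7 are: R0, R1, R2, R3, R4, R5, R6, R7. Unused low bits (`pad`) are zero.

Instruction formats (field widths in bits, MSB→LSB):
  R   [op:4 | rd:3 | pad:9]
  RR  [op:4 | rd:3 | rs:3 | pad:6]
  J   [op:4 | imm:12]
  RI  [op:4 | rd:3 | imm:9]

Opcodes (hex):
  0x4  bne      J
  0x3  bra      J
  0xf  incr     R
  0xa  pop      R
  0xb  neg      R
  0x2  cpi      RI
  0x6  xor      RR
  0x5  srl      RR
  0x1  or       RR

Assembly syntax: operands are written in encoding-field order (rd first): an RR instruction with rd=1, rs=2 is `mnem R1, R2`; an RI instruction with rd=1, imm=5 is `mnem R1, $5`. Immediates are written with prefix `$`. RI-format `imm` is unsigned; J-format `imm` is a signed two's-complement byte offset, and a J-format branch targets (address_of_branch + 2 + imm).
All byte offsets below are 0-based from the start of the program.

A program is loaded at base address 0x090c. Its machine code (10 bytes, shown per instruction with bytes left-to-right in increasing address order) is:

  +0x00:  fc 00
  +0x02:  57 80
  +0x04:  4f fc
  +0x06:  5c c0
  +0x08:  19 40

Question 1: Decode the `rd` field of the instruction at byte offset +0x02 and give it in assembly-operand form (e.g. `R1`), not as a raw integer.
R3

@+02  big-endian(57 80) = 0x5780
  op=0x5780>>12=0x5 ⇒ srl (RR)
  rd: (w>>9)&0x7=0x3 → R3
  rs: (w>>6)&0x7=0x6 → R6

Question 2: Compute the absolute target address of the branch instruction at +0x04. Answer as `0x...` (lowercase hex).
0x090e

@+04  big-endian(4f fc) = 0x4ffc
  op=0x4ffc>>12=0x4 ⇒ bne (J)
  imm@[11:0]=0xffc (s12→-4) ⇒ $-4
  target = base 0x090c + off 0x04 + 2 + imm -4 = 0x090e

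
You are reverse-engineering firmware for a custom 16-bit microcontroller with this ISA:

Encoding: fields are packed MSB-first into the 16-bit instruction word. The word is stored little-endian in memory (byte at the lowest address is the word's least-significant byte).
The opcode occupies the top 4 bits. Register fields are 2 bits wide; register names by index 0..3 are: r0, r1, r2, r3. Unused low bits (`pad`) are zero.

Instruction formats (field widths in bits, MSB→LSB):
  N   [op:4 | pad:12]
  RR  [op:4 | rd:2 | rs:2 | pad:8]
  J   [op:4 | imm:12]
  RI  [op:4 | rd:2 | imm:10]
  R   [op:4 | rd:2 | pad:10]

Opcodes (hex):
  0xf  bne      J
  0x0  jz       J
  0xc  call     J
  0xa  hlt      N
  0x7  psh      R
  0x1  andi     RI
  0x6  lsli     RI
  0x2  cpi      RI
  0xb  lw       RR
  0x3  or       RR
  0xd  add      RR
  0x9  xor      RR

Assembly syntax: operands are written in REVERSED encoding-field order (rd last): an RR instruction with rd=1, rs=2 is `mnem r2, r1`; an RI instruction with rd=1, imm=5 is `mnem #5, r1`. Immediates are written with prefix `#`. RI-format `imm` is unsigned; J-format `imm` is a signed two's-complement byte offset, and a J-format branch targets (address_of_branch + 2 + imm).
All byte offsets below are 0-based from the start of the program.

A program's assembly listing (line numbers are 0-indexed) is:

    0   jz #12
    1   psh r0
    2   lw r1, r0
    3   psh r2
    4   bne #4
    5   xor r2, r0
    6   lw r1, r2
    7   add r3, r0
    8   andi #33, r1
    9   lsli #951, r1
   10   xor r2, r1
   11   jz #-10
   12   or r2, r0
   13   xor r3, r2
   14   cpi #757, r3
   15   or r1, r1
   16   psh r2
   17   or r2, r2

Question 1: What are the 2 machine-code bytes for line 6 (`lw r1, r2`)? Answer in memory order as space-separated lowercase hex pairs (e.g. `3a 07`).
00 b9

line 6 (lw): pack op=0xb:4|rd=2:2|rs=1:2|pad=0:8 = 0xb900; little→ 00 b9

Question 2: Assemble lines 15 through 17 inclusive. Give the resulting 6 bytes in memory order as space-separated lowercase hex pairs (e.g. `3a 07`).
15. or fields op=0x3:4|rd=1:2|rs=1:2|pad=0:8 → word 3500h → 00 35
16. psh fields op=0x7:4|rd=2:2|pad=0:10 → word 7800h → 00 78
17. or fields op=0x3:4|rd=2:2|rs=2:2|pad=0:8 → word 3a00h → 00 3a

00 35 00 78 00 3a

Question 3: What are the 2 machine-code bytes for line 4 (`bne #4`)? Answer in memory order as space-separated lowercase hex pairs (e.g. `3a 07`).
4. bne fields op=0xf:4|imm=4:12 → word f004h → 04 f0

04 f0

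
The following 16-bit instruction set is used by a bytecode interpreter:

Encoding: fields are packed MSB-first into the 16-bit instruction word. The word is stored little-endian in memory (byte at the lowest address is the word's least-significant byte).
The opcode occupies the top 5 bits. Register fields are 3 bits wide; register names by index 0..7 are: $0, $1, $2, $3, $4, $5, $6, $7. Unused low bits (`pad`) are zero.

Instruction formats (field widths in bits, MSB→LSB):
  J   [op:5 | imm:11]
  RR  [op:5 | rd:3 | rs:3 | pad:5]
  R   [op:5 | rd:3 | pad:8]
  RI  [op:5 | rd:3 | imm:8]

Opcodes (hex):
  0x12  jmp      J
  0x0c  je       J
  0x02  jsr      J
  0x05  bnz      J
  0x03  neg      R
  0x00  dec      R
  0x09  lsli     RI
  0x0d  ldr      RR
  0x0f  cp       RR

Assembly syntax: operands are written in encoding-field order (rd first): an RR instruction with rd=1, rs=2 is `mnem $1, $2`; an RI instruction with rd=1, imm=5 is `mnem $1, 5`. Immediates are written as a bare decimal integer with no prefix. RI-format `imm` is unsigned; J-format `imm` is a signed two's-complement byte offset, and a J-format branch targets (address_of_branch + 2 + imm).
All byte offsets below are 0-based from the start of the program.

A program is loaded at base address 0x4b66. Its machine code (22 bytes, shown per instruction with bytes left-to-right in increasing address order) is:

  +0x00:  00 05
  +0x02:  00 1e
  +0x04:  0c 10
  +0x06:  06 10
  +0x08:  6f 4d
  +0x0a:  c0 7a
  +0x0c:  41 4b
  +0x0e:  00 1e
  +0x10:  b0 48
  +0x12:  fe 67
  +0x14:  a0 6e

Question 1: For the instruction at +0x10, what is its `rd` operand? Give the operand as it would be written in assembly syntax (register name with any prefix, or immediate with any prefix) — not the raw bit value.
$0

off 0x10: read b0 48 as little → 0x48b0
  top 5b → 0x9 → lsli [RI]
  rd: (w>>8)&0x7=0x0 → $0
  imm: (w>>0)&0xff=0xb0 → 176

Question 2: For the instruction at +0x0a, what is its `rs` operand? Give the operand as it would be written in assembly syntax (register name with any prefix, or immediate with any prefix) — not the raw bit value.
$6

[0a] c0 7a → 0x7ac0
  op=0x7ac0>>11=0xf ⇒ cp (RR)
  rd: (w>>8)&0x7=0x2 → $2
  rs: (w>>5)&0x7=0x6 → $6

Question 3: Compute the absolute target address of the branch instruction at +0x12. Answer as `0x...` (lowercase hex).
0x4b78

off 0x12: read fe 67 as little → 0x67fe
  top 5b → 0xc → je [J]
  imm: (w>>0)&0x7ff=0x7fe (s11→-2) → -2
  target = base 0x4b66 + off 0x12 + 2 + imm -2 = 0x4b78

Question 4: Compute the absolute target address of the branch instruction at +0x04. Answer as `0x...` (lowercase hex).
0x4b78

[04] 0c 10 → 0x100c
  opcode bits[15:11]=0x2: jsr/J
  imm: (w>>0)&0x7ff=0xc → 12
  target = base 0x4b66 + off 0x04 + 2 + imm 12 = 0x4b78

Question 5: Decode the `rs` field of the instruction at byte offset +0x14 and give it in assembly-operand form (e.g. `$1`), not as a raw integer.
[14] a0 6e → 0x6ea0
  opcode bits[15:11]=0xd: ldr/RR
  rd@[10:8]=0x6 ⇒ $6
  rs@[7:5]=0x5 ⇒ $5

$5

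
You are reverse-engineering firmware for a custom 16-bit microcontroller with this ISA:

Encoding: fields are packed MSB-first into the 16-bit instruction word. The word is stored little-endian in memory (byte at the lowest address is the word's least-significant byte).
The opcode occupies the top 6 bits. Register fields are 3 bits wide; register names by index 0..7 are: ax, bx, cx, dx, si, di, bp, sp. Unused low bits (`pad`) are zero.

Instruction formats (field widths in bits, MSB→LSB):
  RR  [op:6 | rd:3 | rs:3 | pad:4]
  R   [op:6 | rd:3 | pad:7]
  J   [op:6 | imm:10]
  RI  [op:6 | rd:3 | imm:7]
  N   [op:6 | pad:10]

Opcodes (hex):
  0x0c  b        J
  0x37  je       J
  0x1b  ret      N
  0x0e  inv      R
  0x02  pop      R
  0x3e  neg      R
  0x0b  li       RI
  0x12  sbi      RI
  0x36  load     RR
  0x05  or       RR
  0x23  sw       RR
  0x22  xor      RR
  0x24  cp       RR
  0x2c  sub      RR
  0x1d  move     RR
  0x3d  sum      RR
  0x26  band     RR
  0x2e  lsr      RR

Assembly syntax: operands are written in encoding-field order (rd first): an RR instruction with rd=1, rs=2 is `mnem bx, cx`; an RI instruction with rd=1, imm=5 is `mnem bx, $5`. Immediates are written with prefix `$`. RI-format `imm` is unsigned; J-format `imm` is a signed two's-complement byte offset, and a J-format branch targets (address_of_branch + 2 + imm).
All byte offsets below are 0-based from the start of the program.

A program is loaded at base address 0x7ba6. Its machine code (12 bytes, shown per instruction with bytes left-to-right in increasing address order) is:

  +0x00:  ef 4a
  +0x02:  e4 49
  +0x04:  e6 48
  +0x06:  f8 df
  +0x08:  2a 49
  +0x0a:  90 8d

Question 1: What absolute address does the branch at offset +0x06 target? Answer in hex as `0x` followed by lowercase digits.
0x7ba6

+0x06: f8 df ⇒ word 0xdff8 (little)
  top 6b → 0x37 → je [J]
  imm: (w>>0)&0x3ff=0x3f8 (s10→-8) → $-8
  target = base 0x7ba6 + off 0x06 + 2 + imm -8 = 0x7ba6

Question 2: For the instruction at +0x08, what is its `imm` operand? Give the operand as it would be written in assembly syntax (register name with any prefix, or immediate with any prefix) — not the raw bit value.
[08] 2a 49 → 0x492a
  top 6b → 0x12 → sbi [RI]
  rd: (w>>7)&0x7=0x2 → cx
  imm: (w>>0)&0x7f=0x2a → $42

$42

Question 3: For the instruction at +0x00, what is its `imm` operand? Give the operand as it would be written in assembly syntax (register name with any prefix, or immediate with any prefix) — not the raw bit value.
$111

@+00  little-endian(ef 4a) = 0x4aef
  opcode bits[15:10]=0x12: sbi/RI
  [9:7] rd=5 = di
  [6:0] imm=111 = $111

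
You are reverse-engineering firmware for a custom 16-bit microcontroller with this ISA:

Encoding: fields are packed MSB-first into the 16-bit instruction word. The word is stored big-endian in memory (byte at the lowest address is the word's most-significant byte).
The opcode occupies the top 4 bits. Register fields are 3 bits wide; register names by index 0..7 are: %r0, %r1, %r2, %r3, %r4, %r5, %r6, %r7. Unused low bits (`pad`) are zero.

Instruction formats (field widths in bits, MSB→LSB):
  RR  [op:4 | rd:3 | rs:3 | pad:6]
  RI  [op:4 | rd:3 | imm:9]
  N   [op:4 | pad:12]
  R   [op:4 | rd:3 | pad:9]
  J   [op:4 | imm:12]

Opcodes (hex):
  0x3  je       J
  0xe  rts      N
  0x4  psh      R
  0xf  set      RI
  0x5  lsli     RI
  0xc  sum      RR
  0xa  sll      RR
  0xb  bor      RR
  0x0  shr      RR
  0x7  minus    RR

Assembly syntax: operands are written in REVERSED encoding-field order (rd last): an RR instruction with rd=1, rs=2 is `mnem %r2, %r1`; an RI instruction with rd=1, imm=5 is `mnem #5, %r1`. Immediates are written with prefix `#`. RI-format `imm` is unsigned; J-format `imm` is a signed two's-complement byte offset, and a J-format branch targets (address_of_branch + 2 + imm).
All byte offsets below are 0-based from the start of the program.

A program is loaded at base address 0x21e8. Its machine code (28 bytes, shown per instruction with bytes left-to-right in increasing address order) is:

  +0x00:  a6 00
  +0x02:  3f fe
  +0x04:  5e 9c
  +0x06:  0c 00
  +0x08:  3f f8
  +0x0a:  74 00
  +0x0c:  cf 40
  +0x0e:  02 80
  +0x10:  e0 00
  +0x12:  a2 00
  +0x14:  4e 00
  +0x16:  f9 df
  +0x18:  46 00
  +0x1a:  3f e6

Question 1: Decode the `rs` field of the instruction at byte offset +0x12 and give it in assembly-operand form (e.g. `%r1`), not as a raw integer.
[12] a2 00 → 0xa200
  op=0xa200>>12=0xa ⇒ sll (RR)
  rd@[11:9]=0x1 ⇒ %r1
  rs@[8:6]=0x0 ⇒ %r0

%r0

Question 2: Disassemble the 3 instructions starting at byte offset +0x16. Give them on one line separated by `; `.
+0x16: f9 df ⇒ word 0xf9df (big)
  opcode bits[15:12]=0xf: set/RI
  [11:9] rd=4 = %r4
  [8:0] imm=479 = #479
+0x18: 46 00 ⇒ word 0x4600 (big)
  opcode bits[15:12]=0x4: psh/R
  [11:9] rd=3 = %r3
+0x1a: 3f e6 ⇒ word 0x3fe6 (big)
  opcode bits[15:12]=0x3: je/J
  [11:0] imm=4070 (s12→-26) = #-26

set #479, %r4; psh %r3; je #-26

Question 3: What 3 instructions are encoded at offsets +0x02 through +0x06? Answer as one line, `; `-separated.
+0x02: 3f fe ⇒ word 0x3ffe (big)
  opcode bits[15:12]=0x3: je/J
  imm@[11:0]=0xffe (s12→-2) ⇒ #-2
+0x04: 5e 9c ⇒ word 0x5e9c (big)
  opcode bits[15:12]=0x5: lsli/RI
  rd@[11:9]=0x7 ⇒ %r7
  imm@[8:0]=0x9c ⇒ #156
+0x06: 0c 00 ⇒ word 0x0c00 (big)
  opcode bits[15:12]=0x0: shr/RR
  rd@[11:9]=0x6 ⇒ %r6
  rs@[8:6]=0x0 ⇒ %r0

je #-2; lsli #156, %r7; shr %r0, %r6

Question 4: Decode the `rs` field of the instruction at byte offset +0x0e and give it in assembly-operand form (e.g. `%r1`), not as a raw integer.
%r2

@+0e  big-endian(02 80) = 0x0280
  top 4b → 0x0 → shr [RR]
  [11:9] rd=1 = %r1
  [8:6] rs=2 = %r2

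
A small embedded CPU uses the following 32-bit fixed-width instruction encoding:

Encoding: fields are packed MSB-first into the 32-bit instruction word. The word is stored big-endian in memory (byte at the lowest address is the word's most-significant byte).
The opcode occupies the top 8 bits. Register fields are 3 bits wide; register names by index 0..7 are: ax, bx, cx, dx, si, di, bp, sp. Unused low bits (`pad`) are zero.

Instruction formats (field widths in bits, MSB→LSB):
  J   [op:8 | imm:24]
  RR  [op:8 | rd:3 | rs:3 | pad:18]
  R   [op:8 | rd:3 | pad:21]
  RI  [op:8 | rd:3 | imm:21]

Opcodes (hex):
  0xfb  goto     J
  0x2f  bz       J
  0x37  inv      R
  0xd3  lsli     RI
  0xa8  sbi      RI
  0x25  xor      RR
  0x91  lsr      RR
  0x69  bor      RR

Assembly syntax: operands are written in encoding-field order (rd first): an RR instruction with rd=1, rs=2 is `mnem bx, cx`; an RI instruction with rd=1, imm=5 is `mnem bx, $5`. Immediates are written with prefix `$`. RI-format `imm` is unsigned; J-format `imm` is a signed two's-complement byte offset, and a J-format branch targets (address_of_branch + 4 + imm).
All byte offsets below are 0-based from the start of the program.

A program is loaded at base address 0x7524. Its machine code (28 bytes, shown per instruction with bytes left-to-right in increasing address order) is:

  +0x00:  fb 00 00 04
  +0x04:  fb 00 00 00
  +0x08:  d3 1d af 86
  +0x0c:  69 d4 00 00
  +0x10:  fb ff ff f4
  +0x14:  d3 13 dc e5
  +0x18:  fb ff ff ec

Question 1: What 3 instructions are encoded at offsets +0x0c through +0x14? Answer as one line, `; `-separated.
+0x0c: 69 d4 00 00 ⇒ word 0x69d40000 (big)
  op=0x69d40000>>24=0x69 ⇒ bor (RR)
  [23:21] rd=6 = bp
  [20:18] rs=5 = di
+0x10: fb ff ff f4 ⇒ word 0xfbfffff4 (big)
  op=0xfbfffff4>>24=0xfb ⇒ goto (J)
  [23:0] imm=16777204 (s24→-12) = $-12
+0x14: d3 13 dc e5 ⇒ word 0xd313dce5 (big)
  op=0xd313dce5>>24=0xd3 ⇒ lsli (RI)
  [23:21] rd=0 = ax
  [20:0] imm=1301733 = $1301733

bor bp, di; goto $-12; lsli ax, $1301733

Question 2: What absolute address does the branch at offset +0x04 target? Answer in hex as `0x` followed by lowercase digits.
0x752c

off 0x04: read fb 00 00 00 as big → 0xfb000000
  opcode bits[31:24]=0xfb: goto/J
  imm@[23:0]=0x0 ⇒ $0
  target = base 0x7524 + off 0x04 + 4 + imm 0 = 0x752c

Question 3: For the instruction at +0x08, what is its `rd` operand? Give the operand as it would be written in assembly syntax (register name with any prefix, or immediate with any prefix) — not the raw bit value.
@+08  big-endian(d3 1d af 86) = 0xd31daf86
  op=0xd31daf86>>24=0xd3 ⇒ lsli (RI)
  rd: (w>>21)&0x7=0x0 → ax
  imm: (w>>0)&0x1fffff=0x1daf86 → $1945478

ax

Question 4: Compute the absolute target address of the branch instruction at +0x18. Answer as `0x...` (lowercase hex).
0x752c

off 0x18: read fb ff ff ec as big → 0xfbffffec
  top 8b → 0xfb → goto [J]
  [23:0] imm=16777196 (s24→-20) = $-20
  target = base 0x7524 + off 0x18 + 4 + imm -20 = 0x752c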